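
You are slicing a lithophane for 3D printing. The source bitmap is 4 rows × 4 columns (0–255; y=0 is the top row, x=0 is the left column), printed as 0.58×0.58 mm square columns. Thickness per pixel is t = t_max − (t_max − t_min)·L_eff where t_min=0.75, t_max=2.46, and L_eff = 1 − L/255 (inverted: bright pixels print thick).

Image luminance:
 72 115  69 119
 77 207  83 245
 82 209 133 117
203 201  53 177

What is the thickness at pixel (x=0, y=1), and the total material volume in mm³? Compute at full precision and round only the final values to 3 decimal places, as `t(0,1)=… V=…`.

t(0,1)=1.266 V=8.914

span = t_max - t_min = 2.46 - 0.75 = 1.710
L(0,1) = 77, L_eff = 1 - 77/255 = 0.698039 (inverted)
t(0,1) = 2.46 - 1.710·0.698039 = 1.266
Σt over all 4·4 pixels = 112617/4250 ≈ 26.4981176
V = pitch²·Σt = 0.58²·112617/4250 = 8.914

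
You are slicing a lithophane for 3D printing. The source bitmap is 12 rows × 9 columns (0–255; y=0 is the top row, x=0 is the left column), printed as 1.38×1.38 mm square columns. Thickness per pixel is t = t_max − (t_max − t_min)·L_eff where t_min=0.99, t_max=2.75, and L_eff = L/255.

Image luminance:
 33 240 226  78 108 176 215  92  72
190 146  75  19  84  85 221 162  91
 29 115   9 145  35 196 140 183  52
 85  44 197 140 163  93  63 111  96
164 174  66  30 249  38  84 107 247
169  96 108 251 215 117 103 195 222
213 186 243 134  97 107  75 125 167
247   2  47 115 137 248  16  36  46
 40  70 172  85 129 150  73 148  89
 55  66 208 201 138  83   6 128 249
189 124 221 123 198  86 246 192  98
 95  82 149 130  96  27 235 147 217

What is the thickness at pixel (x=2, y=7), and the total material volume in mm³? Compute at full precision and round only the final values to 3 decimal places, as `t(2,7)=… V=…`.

t(2,7)=2.426 V=383.824

span = t_max - t_min = 2.75 - 0.99 = 1.760
L(2,7) = 47, L_eff = 47/255 = 0.184314
t(2,7) = 2.75 - 1.760·0.184314 = 2.426
Σt over all 12·9 pixels = 85657/425 ≈ 201.5458824
V = pitch²·Σt = 1.38²·85657/425 = 383.824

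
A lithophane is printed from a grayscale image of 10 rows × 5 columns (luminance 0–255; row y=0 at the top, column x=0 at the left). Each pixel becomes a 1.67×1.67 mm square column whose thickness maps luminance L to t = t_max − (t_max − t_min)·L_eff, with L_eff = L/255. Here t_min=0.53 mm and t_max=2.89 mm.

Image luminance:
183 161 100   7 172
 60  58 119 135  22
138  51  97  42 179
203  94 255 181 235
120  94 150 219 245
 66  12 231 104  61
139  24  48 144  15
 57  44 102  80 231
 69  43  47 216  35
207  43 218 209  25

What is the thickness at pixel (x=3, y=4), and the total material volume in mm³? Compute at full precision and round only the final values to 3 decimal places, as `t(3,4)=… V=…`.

t(3,4)=0.863 V=253.550

span = t_max - t_min = 2.89 - 0.53 = 2.360
L(3,4) = 219, L_eff = 219/255 = 0.858824
t(3,4) = 2.89 - 2.360·0.858824 = 0.863
Σt over all 10·5 pixels = 77277/850 ≈ 90.9141176
V = pitch²·Σt = 1.67²·77277/850 = 253.550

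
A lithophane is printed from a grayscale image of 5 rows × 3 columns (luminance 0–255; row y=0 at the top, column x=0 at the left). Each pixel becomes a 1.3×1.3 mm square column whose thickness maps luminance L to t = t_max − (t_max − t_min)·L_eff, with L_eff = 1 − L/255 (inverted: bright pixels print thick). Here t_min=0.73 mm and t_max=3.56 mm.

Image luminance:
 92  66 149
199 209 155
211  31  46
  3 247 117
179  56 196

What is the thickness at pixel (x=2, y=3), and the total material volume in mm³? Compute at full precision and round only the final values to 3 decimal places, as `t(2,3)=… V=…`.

t(2,3)=2.028 V=55.192

span = t_max - t_min = 3.56 - 0.73 = 2.830
L(2,3) = 117, L_eff = 1 - 117/255 = 0.541176 (inverted)
t(2,3) = 3.56 - 2.830·0.541176 = 2.028
Σt over all 5·3 pixels = 277591/8500 ≈ 32.6577647
V = pitch²·Σt = 1.3²·277591/8500 = 55.192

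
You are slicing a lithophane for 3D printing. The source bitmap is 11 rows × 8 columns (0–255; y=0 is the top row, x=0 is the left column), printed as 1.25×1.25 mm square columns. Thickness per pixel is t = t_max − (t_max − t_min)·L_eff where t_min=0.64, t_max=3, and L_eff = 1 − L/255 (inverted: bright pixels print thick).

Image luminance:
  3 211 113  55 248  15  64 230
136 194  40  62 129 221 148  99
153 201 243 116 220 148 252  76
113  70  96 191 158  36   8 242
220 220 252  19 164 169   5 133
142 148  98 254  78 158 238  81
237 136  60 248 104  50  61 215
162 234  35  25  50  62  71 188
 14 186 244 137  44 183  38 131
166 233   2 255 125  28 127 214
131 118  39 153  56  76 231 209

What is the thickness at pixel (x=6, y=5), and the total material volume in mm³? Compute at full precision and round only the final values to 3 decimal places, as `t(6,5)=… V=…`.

t(6,5)=2.843 V=257.885

span = t_max - t_min = 3 - 0.64 = 2.360
L(6,5) = 238, L_eff = 1 - 238/255 = 0.066667 (inverted)
t(6,5) = 3 - 2.360·0.066667 = 2.843
Σt over all 11·8 pixels = 350724/2125 ≈ 165.0465882
V = pitch²·Σt = 1.25²·350724/2125 = 257.885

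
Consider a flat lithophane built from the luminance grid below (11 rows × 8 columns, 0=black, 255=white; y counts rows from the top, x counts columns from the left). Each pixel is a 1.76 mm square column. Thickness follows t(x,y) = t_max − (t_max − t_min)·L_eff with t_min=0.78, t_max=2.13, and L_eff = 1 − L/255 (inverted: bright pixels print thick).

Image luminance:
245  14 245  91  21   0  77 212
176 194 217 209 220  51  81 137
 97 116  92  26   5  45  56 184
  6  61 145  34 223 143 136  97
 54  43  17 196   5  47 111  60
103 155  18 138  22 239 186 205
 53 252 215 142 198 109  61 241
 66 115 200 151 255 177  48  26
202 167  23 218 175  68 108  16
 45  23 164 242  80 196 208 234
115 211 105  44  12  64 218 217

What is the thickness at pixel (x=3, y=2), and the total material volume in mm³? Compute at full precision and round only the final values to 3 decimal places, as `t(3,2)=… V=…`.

t(3,2)=0.918 V=388.401

span = t_max - t_min = 2.13 - 0.78 = 1.350
L(3,2) = 26, L_eff = 1 - 26/255 = 0.898039 (inverted)
t(3,2) = 2.13 - 1.350·0.898039 = 0.918
Σt over all 11·8 pixels = 213159/1700 ≈ 125.3876471
V = pitch²·Σt = 1.76²·213159/1700 = 388.401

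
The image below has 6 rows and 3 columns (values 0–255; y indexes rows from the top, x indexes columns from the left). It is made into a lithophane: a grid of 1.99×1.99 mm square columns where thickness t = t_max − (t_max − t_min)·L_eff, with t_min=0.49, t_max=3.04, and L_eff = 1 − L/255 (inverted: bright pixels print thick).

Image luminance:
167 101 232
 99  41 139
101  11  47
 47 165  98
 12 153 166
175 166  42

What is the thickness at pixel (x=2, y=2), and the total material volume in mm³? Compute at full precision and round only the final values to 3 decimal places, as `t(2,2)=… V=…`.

t(2,2)=0.960 V=112.625

span = t_max - t_min = 3.04 - 0.49 = 2.550
L(2,2) = 47, L_eff = 1 - 47/255 = 0.815686 (inverted)
t(2,2) = 3.04 - 2.550·0.815686 = 0.960
Σt over all 6·3 pixels = 28.44
V = pitch²·Σt = 1.99²·28.44 = 112.625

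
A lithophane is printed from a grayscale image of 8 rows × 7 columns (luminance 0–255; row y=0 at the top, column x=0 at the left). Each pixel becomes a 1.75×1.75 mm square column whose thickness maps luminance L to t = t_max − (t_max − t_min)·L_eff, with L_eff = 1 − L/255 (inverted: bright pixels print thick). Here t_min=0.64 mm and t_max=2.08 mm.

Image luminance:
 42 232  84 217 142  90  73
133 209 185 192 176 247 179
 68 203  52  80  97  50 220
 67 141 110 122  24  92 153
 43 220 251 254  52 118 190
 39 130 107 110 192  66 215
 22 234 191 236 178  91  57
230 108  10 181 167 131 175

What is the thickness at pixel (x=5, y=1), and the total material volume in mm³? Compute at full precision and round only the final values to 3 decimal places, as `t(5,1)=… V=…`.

t(5,1)=2.035 V=242.544

span = t_max - t_min = 2.08 - 0.64 = 1.440
L(5,1) = 247, L_eff = 1 - 247/255 = 0.031373 (inverted)
t(5,1) = 2.08 - 1.440·0.031373 = 2.035
Σt over all 8·7 pixels = 168296/2125 ≈ 79.1981176
V = pitch²·Σt = 1.75²·168296/2125 = 242.544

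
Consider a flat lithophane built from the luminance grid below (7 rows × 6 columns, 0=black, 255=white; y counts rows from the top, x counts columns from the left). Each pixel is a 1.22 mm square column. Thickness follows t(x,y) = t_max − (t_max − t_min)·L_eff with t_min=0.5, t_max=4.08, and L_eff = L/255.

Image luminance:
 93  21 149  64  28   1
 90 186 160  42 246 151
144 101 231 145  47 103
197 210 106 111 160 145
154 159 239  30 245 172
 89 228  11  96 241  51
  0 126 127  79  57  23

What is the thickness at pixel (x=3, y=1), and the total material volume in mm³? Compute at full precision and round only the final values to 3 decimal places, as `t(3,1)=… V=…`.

span = t_max - t_min = 4.08 - 0.5 = 3.580
L(3,1) = 42, L_eff = 42/255 = 0.164706
t(3,1) = 4.08 - 3.580·0.164706 = 3.490
Σt over all 7·6 pixels = 213243/2125 ≈ 100.3496471
V = pitch²·Σt = 1.22²·213243/2125 = 149.360

t(3,1)=3.490 V=149.360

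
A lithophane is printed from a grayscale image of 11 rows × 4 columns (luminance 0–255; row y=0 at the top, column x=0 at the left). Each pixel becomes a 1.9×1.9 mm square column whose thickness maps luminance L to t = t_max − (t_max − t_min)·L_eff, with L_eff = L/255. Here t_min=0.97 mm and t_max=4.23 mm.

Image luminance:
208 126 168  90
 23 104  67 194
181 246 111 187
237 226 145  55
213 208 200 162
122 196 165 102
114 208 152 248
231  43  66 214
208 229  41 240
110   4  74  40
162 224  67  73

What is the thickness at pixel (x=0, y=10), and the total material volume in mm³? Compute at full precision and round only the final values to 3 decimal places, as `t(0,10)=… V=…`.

t(0,10)=2.159 V=372.648

span = t_max - t_min = 4.23 - 0.97 = 3.260
L(0,10) = 162, L_eff = 162/255 = 0.635294
t(0,10) = 4.23 - 3.260·0.635294 = 2.159
Σt over all 11·4 pixels = 658069/6375 ≈ 103.2265098
V = pitch²·Σt = 1.9²·658069/6375 = 372.648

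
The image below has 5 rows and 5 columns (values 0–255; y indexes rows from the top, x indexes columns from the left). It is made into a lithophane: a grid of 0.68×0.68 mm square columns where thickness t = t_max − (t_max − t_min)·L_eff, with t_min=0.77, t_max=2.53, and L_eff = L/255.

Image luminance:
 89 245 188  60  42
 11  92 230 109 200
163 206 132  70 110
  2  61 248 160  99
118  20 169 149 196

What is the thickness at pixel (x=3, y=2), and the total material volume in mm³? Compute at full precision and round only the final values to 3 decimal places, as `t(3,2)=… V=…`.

t(3,2)=2.047 V=19.133

span = t_max - t_min = 2.53 - 0.77 = 1.760
L(3,2) = 70, L_eff = 70/255 = 0.274510
t(3,2) = 2.53 - 1.760·0.274510 = 2.047
Σt over all 5·5 pixels = 1055131/25500 ≈ 41.3776863
V = pitch²·Σt = 0.68²·1055131/25500 = 19.133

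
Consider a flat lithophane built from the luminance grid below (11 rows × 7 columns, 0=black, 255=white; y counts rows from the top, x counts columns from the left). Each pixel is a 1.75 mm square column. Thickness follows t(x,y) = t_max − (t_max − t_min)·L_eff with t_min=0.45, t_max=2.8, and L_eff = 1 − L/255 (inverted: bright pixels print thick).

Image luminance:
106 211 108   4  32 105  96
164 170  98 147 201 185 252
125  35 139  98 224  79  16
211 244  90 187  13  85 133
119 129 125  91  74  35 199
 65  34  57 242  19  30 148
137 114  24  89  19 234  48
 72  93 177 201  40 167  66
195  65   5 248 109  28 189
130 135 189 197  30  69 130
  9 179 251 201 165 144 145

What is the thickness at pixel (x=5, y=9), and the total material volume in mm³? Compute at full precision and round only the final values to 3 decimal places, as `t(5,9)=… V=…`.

span = t_max - t_min = 2.8 - 0.45 = 2.350
L(5,9) = 69, L_eff = 1 - 69/255 = 0.729412 (inverted)
t(5,9) = 2.8 - 2.350·0.729412 = 1.086
Σt over all 11·7 pixels = 50834/425 ≈ 119.6094118
V = pitch²·Σt = 1.75²·50834/425 = 366.304

t(5,9)=1.086 V=366.304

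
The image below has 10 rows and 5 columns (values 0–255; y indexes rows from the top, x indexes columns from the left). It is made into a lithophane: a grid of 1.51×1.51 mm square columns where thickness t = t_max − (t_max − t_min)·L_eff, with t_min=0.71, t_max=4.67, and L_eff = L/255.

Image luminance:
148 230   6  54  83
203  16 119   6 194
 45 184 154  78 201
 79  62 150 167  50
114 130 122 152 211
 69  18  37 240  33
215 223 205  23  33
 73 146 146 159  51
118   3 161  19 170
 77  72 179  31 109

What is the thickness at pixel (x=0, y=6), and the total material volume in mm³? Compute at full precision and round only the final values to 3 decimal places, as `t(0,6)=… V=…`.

t(0,6)=1.331 V=335.248

span = t_max - t_min = 4.67 - 0.71 = 3.960
L(0,6) = 215, L_eff = 215/255 = 0.843137
t(0,6) = 4.67 - 3.960·0.843137 = 1.331
Σt over all 10·5 pixels = 624887/4250 ≈ 147.0322353
V = pitch²·Σt = 1.51²·624887/4250 = 335.248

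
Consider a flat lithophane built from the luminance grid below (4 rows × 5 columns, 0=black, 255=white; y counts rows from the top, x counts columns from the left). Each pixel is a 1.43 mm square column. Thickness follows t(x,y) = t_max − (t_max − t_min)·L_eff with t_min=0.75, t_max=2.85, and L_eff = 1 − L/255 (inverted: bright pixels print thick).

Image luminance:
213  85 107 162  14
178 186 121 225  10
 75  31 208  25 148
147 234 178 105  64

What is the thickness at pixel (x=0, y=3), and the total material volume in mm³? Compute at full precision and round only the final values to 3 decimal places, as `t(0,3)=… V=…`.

t(0,3)=1.961 V=73.044

span = t_max - t_min = 2.85 - 0.75 = 2.100
L(0,3) = 147, L_eff = 1 - 147/255 = 0.423529 (inverted)
t(0,3) = 2.85 - 2.100·0.423529 = 1.961
Σt over all 4·5 pixels = 35.72
V = pitch²·Σt = 1.43²·35.72 = 73.044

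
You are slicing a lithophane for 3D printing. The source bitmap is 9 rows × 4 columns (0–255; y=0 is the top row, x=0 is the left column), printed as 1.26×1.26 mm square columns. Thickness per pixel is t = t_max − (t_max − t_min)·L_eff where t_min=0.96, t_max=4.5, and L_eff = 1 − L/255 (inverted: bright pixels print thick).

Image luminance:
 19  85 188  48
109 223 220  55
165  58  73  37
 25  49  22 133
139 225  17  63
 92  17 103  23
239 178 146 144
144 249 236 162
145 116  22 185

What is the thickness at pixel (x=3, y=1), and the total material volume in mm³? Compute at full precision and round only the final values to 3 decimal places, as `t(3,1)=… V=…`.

t(3,1)=1.724 V=146.420

span = t_max - t_min = 4.5 - 0.96 = 3.540
L(3,1) = 55, L_eff = 1 - 55/255 = 0.784314 (inverted)
t(3,1) = 4.5 - 3.540·0.784314 = 1.724
Σt over all 9·4 pixels = 195983/2125 ≈ 92.2272941
V = pitch²·Σt = 1.26²·195983/2125 = 146.420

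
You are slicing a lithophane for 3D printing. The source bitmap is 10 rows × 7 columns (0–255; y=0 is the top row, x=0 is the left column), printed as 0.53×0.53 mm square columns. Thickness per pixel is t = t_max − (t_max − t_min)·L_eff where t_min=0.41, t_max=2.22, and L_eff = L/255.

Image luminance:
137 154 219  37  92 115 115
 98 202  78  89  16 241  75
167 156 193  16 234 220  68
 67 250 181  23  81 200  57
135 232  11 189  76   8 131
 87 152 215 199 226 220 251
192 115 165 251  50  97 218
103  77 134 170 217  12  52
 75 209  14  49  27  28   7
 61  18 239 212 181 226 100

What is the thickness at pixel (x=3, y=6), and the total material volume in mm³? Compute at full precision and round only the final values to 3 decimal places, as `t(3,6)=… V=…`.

t(3,6)=0.438 V=25.683

span = t_max - t_min = 2.22 - 0.41 = 1.810
L(3,6) = 251, L_eff = 251/255 = 0.984314
t(3,6) = 2.22 - 1.810·0.984314 = 0.438
Σt over all 10·7 pixels = 194294/2125 ≈ 91.4324706
V = pitch²·Σt = 0.53²·194294/2125 = 25.683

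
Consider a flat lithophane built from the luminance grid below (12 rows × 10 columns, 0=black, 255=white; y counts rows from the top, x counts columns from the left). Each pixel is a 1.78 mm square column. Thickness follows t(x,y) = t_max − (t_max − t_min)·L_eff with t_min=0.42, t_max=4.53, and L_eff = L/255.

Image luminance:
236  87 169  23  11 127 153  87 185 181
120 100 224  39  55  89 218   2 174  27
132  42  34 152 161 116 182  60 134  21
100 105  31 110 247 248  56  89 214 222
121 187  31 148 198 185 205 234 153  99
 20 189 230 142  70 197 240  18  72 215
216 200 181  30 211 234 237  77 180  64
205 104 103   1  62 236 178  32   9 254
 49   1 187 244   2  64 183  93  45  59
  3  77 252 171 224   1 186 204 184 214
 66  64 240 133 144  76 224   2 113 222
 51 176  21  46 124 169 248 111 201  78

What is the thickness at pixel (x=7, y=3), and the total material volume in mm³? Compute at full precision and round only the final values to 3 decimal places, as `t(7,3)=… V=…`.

span = t_max - t_min = 4.53 - 0.42 = 4.110
L(7,3) = 89, L_eff = 89/255 = 0.349020
t(7,3) = 4.53 - 4.110·0.349020 = 3.096
Σt over all 12·10 pixels = 2499429/8500 ≈ 294.0504706
V = pitch²·Σt = 1.78²·2499429/8500 = 931.670

t(7,3)=3.096 V=931.670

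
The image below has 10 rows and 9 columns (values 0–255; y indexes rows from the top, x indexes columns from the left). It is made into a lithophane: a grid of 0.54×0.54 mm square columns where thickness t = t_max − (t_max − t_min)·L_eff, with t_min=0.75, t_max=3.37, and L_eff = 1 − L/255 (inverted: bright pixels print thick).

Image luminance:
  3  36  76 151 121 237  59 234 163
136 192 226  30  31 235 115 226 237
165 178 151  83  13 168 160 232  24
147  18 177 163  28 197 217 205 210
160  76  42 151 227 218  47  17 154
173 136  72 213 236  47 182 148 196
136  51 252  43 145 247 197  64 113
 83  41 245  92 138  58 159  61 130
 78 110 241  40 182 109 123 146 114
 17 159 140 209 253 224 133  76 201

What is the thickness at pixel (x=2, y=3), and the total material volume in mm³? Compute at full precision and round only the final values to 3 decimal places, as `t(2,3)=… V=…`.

span = t_max - t_min = 3.37 - 0.75 = 2.620
L(2,3) = 177, L_eff = 1 - 177/255 = 0.305882 (inverted)
t(2,3) = 3.37 - 2.620·0.305882 = 2.569
Σt over all 10·9 pixels = 1239172/6375 ≈ 194.3799216
V = pitch²·Σt = 0.54²·1239172/6375 = 56.681

t(2,3)=2.569 V=56.681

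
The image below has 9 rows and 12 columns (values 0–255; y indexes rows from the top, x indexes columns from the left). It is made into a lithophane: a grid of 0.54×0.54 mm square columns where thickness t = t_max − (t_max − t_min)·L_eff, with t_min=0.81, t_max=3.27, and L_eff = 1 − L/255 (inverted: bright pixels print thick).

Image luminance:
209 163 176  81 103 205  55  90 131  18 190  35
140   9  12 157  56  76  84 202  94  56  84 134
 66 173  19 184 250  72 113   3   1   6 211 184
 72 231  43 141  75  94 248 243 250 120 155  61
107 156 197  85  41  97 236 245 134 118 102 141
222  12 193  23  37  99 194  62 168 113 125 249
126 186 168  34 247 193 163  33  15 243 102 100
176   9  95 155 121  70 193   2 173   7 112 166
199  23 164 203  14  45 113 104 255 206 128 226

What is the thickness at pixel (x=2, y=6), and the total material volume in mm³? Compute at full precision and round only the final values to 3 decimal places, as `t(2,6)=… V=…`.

t(2,6)=2.431 V=62.923

span = t_max - t_min = 3.27 - 0.81 = 2.460
L(2,6) = 168, L_eff = 1 - 168/255 = 0.341176 (inverted)
t(2,6) = 3.27 - 2.460·0.341176 = 2.431
Σt over all 9·12 pixels = 91709/425 ≈ 215.7858824
V = pitch²·Σt = 0.54²·91709/425 = 62.923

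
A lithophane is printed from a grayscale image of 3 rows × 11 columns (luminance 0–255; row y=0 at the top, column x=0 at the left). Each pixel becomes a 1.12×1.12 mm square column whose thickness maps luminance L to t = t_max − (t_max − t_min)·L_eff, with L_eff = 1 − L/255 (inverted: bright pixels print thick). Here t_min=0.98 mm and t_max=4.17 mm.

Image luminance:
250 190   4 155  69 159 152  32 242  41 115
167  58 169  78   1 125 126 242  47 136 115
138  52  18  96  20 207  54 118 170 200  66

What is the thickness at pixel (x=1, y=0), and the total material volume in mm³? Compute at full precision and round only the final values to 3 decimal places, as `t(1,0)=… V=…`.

t(1,0)=3.357 V=100.386

span = t_max - t_min = 4.17 - 0.98 = 3.190
L(1,0) = 190, L_eff = 1 - 190/255 = 0.254902 (inverted)
t(1,0) = 4.17 - 3.190·0.254902 = 3.357
Σt over all 3·11 pixels = 1020349/12750 ≈ 80.0273725
V = pitch²·Σt = 1.12²·1020349/12750 = 100.386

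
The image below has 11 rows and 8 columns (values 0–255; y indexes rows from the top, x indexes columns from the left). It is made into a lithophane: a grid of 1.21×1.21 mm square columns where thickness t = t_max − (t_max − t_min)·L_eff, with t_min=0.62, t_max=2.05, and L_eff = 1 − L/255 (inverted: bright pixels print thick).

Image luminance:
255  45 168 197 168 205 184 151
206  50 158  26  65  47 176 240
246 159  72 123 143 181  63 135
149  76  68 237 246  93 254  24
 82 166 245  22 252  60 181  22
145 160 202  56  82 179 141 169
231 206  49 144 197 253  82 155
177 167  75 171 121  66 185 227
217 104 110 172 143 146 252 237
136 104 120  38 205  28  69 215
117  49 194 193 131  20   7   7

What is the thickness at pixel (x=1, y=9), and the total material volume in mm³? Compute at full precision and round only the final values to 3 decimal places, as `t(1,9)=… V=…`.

t(1,9)=1.203 V=180.820

span = t_max - t_min = 2.05 - 0.62 = 1.430
L(1,9) = 104, L_eff = 1 - 104/255 = 0.592157 (inverted)
t(1,9) = 2.05 - 1.430·0.592157 = 1.203
Σt over all 11·8 pixels = 524887/4250 ≈ 123.5028235
V = pitch²·Σt = 1.21²·524887/4250 = 180.820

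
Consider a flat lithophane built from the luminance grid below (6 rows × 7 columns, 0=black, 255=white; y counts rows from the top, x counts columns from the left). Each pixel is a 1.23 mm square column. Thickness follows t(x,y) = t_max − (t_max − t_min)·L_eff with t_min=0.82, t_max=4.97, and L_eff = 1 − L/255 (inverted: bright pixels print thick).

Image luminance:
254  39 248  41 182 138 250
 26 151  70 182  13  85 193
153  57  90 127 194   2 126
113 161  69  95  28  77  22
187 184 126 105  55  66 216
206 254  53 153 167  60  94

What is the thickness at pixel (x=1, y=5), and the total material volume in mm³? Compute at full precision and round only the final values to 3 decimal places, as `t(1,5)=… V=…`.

span = t_max - t_min = 4.97 - 0.82 = 4.150
L(1,5) = 254, L_eff = 1 - 254/255 = 0.003922 (inverted)
t(1,5) = 4.97 - 4.150·0.003922 = 4.954
Σt over all 6·7 pixels = 9999/85 ≈ 117.6352941
V = pitch²·Σt = 1.23²·9999/85 = 177.970

t(1,5)=4.954 V=177.970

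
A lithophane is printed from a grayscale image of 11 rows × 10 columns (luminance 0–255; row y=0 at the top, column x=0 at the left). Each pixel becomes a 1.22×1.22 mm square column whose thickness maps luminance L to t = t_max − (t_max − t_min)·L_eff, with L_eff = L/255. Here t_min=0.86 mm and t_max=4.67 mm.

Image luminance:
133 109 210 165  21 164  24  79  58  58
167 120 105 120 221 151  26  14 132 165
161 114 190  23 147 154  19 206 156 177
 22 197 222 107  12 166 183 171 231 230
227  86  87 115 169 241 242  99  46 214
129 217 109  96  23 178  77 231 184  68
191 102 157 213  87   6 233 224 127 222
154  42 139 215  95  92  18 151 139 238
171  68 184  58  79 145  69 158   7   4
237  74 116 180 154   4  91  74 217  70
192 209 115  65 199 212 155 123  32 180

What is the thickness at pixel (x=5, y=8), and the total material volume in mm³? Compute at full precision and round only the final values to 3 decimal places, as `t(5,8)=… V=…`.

span = t_max - t_min = 4.67 - 0.86 = 3.810
L(5,8) = 145, L_eff = 145/255 = 0.568627
t(5,8) = 4.67 - 3.810·0.568627 = 2.504
Σt over all 11·10 pixels = 506133/1700 ≈ 297.7252941
V = pitch²·Σt = 1.22²·506133/1700 = 443.134

t(5,8)=2.504 V=443.134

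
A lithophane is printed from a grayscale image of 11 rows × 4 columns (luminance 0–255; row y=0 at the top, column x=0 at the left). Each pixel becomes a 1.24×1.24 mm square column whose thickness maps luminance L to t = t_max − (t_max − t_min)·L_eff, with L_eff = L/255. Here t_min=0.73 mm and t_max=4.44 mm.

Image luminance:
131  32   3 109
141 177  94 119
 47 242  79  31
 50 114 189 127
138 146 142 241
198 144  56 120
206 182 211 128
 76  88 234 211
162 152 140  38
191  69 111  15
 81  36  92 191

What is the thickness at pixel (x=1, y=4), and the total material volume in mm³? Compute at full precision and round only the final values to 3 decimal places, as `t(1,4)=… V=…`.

t(1,4)=2.316 V=177.705

span = t_max - t_min = 4.44 - 0.73 = 3.710
L(1,4) = 146, L_eff = 146/255 = 0.572549
t(1,4) = 4.44 - 3.710·0.572549 = 2.316
Σt over all 11·4 pixels = 245593/2125 ≈ 115.5731765
V = pitch²·Σt = 1.24²·245593/2125 = 177.705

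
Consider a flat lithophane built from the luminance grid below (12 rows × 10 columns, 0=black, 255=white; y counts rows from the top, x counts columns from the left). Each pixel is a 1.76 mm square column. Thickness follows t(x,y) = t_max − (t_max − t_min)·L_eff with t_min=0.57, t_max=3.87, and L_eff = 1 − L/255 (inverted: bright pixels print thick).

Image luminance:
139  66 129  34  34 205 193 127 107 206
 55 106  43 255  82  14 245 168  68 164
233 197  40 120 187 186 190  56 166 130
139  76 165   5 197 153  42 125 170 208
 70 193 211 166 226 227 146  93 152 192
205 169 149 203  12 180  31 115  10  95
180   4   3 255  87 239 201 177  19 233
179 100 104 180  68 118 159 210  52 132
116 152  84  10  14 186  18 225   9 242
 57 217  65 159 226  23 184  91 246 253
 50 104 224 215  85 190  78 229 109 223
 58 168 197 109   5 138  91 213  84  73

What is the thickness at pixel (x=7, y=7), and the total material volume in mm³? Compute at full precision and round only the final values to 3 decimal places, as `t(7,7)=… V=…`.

span = t_max - t_min = 3.87 - 0.57 = 3.300
L(7,7) = 210, L_eff = 1 - 210/255 = 0.176471 (inverted)
t(7,7) = 3.87 - 3.300·0.176471 = 3.288
Σt over all 12·10 pixels = 23403/85 ≈ 275.3294118
V = pitch²·Σt = 1.76²·23403/85 = 852.860

t(7,7)=3.288 V=852.860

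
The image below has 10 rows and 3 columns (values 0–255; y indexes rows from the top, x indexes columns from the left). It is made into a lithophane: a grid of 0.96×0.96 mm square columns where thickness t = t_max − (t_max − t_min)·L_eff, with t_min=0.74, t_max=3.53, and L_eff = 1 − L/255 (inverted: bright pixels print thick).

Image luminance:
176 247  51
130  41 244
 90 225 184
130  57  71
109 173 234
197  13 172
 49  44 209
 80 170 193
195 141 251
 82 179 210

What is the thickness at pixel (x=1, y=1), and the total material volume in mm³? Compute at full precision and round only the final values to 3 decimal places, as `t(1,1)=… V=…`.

span = t_max - t_min = 3.53 - 0.74 = 2.790
L(1,1) = 41, L_eff = 1 - 41/255 = 0.839216 (inverted)
t(1,1) = 3.53 - 2.790·0.839216 = 1.189
Σt over all 10·3 pixels = 592971/8500 ≈ 69.7612941
V = pitch²·Σt = 0.96²·592971/8500 = 64.292

t(1,1)=1.189 V=64.292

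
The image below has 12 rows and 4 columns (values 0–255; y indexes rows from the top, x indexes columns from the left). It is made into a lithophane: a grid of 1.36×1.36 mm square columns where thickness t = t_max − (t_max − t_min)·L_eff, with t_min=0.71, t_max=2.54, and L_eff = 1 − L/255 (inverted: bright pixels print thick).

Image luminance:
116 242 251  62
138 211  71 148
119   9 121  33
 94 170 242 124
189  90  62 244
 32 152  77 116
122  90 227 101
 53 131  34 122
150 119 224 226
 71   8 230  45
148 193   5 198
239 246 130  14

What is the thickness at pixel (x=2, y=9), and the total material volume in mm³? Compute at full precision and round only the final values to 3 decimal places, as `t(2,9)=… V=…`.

t(2,9)=2.361 V=145.848

span = t_max - t_min = 2.54 - 0.71 = 1.830
L(2,9) = 230, L_eff = 1 - 230/255 = 0.098039 (inverted)
t(2,9) = 2.54 - 1.830·0.098039 = 2.361
Σt over all 12·4 pixels = 78.854
V = pitch²·Σt = 1.36²·78.854 = 145.848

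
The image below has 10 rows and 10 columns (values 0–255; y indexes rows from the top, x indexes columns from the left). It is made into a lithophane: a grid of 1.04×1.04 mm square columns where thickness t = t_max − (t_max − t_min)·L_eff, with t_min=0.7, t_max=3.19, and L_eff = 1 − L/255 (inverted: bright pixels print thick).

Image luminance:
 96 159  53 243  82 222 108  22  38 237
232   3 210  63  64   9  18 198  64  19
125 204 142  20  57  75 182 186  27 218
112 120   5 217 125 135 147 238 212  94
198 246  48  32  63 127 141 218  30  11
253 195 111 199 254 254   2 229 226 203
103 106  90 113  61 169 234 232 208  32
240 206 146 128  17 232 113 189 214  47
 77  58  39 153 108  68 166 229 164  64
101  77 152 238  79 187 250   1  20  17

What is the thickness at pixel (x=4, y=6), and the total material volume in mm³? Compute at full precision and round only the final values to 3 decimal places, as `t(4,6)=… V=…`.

t(4,6)=1.296 V=212.473

span = t_max - t_min = 3.19 - 0.7 = 2.490
L(4,6) = 61, L_eff = 1 - 61/255 = 0.760784 (inverted)
t(4,6) = 3.19 - 2.490·0.760784 = 1.296
Σt over all 10·10 pixels = 1669767/8500 ≈ 196.4431765
V = pitch²·Σt = 1.04²·1669767/8500 = 212.473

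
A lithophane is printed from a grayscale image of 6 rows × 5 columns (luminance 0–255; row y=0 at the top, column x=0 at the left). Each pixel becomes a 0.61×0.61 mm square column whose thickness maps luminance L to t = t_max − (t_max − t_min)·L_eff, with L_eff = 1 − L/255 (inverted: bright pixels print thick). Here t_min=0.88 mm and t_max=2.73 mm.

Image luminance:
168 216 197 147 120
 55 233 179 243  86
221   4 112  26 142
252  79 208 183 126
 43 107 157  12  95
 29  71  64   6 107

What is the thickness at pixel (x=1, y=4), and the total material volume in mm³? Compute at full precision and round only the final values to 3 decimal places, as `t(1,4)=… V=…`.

t(1,4)=1.656 V=19.779

span = t_max - t_min = 2.73 - 0.88 = 1.850
L(1,4) = 107, L_eff = 1 - 107/255 = 0.580392 (inverted)
t(1,4) = 2.73 - 1.850·0.580392 = 1.656
Σt over all 6·5 pixels = 67774/1275 ≈ 53.1560784
V = pitch²·Σt = 0.61²·67774/1275 = 19.779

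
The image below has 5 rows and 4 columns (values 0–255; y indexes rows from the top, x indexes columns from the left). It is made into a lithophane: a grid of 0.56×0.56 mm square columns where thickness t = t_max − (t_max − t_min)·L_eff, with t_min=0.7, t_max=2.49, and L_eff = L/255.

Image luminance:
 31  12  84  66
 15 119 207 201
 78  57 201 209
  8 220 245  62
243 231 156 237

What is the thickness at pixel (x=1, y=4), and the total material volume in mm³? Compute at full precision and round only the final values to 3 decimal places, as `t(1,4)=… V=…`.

t(1,4)=0.868 V=9.713

span = t_max - t_min = 2.49 - 0.7 = 1.790
L(1,4) = 231, L_eff = 231/255 = 0.905882
t(1,4) = 2.49 - 1.790·0.905882 = 0.868
Σt over all 5·4 pixels = 131637/4250 ≈ 30.9734118
V = pitch²·Σt = 0.56²·131637/4250 = 9.713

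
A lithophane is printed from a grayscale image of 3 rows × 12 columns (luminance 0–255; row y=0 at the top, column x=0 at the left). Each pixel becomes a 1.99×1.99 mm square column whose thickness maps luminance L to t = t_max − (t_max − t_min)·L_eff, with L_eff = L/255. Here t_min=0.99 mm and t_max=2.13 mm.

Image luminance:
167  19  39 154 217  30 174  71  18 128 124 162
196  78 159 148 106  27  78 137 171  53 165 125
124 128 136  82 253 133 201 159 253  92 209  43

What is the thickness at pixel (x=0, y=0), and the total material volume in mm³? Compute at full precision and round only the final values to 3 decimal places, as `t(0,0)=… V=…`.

span = t_max - t_min = 2.13 - 0.99 = 1.140
L(0,0) = 167, L_eff = 167/255 = 0.654902
t(0,0) = 2.13 - 1.140·0.654902 = 1.383
Σt over all 3·12 pixels = 239269/4250 ≈ 56.2985882
V = pitch²·Σt = 1.99²·239269/4250 = 222.948

t(0,0)=1.383 V=222.948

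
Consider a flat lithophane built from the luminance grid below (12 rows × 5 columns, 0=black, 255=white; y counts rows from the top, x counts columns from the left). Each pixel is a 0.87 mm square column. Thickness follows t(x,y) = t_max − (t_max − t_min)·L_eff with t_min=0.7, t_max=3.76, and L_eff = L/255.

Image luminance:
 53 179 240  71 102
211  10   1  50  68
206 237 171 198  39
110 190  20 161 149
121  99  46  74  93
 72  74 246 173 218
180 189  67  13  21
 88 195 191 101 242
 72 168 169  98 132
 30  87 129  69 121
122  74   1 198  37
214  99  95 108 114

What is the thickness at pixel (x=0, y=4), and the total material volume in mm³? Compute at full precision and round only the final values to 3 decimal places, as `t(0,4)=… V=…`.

span = t_max - t_min = 3.76 - 0.7 = 3.060
L(0,4) = 121, L_eff = 121/255 = 0.474510
t(0,4) = 3.76 - 3.060·0.474510 = 2.308
Σt over all 12·5 pixels = 140.328
V = pitch²·Σt = 0.87²·140.328 = 106.214

t(0,4)=2.308 V=106.214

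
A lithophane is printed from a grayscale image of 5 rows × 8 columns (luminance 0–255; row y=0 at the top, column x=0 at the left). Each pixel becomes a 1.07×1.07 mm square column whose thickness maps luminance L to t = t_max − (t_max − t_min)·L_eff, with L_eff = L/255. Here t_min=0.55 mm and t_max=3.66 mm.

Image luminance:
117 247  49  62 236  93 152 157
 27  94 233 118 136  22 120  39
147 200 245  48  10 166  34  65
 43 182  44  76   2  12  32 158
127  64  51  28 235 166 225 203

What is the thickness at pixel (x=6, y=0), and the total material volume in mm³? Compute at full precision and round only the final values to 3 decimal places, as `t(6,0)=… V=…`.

t(6,0)=1.806 V=105.267

span = t_max - t_min = 3.66 - 0.55 = 3.110
L(6,0) = 152, L_eff = 152/255 = 0.596078
t(6,0) = 3.66 - 3.110·0.596078 = 1.806
Σt over all 5·8 pixels = 468917/5100 ≈ 91.9445098
V = pitch²·Σt = 1.07²·468917/5100 = 105.267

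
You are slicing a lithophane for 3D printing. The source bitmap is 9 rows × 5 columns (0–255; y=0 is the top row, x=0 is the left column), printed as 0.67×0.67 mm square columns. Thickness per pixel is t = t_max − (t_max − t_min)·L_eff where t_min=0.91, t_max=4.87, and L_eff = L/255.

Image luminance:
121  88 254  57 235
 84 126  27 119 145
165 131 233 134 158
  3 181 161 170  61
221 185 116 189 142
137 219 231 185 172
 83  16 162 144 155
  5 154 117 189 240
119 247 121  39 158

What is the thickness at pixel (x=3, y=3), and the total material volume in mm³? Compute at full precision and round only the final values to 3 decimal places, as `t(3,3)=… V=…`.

t(3,3)=2.230 V=53.768

span = t_max - t_min = 4.87 - 0.91 = 3.960
L(3,3) = 170, L_eff = 170/255 = 0.666667
t(3,3) = 4.87 - 3.960·0.666667 = 2.230
Σt over all 9·5 pixels = 1018107/8500 ≈ 119.7772941
V = pitch²·Σt = 0.67²·1018107/8500 = 53.768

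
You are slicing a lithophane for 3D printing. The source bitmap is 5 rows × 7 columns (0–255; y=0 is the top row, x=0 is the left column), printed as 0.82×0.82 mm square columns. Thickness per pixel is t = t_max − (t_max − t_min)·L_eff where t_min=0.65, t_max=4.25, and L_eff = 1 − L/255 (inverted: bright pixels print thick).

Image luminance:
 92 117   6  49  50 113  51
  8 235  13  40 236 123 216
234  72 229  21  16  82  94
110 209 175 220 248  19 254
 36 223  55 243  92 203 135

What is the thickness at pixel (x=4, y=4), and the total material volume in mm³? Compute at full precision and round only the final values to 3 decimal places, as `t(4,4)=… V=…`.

t(4,4)=1.949 V=56.296

span = t_max - t_min = 4.25 - 0.65 = 3.600
L(4,4) = 92, L_eff = 1 - 92/255 = 0.639216 (inverted)
t(4,4) = 4.25 - 3.600·0.639216 = 1.949
Σt over all 5·7 pixels = 142331/1700 ≈ 83.7241176
V = pitch²·Σt = 0.82²·142331/1700 = 56.296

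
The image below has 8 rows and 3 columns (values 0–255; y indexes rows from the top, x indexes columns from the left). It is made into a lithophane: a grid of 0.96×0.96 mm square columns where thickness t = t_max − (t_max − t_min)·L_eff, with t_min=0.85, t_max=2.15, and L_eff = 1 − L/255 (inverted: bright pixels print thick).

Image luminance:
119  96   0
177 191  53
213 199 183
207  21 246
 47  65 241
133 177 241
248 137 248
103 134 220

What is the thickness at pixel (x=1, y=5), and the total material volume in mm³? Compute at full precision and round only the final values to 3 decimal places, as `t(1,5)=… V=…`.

span = t_max - t_min = 2.15 - 0.85 = 1.300
L(1,5) = 177, L_eff = 1 - 177/255 = 0.305882 (inverted)
t(1,5) = 2.15 - 1.300·0.305882 = 1.752
Σt over all 8·3 pixels = 33369/850 ≈ 39.2576471
V = pitch²·Σt = 0.96²·33369/850 = 36.180

t(1,5)=1.752 V=36.180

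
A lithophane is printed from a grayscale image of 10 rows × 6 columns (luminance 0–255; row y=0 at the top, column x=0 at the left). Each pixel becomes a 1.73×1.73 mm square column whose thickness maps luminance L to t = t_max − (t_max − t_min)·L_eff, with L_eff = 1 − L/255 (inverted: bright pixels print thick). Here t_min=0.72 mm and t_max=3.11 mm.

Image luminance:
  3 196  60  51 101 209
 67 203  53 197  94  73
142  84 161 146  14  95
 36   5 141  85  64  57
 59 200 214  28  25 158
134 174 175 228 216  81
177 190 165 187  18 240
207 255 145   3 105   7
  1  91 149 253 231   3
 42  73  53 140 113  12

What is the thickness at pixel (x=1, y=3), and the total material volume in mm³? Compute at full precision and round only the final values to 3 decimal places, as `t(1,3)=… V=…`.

span = t_max - t_min = 3.11 - 0.72 = 2.390
L(1,3) = 5, L_eff = 1 - 5/255 = 0.980392 (inverted)
t(1,3) = 3.11 - 2.390·0.980392 = 0.767
Σt over all 10·6 pixels = 2748071/25500 ≈ 107.7674902
V = pitch²·Σt = 1.73²·2748071/25500 = 322.537

t(1,3)=0.767 V=322.537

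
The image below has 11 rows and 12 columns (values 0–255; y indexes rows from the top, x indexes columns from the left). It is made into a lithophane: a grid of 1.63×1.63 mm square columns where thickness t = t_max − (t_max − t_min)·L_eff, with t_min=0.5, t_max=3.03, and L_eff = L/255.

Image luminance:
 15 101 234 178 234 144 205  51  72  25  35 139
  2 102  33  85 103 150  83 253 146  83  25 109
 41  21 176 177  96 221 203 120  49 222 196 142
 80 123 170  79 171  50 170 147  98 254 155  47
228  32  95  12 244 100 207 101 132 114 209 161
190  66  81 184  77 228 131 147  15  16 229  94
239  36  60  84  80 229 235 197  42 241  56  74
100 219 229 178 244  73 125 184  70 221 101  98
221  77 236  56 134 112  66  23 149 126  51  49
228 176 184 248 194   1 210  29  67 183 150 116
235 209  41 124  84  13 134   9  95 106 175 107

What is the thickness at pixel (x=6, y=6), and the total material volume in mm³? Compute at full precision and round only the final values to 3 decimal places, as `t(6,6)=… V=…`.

t(6,6)=0.698 V=621.351

span = t_max - t_min = 3.03 - 0.5 = 2.530
L(6,6) = 235, L_eff = 235/255 = 0.921569
t(6,6) = 3.03 - 2.530·0.921569 = 0.698
Σt over all 11·12 pixels = 5963507/25500 ≈ 233.8630196
V = pitch²·Σt = 1.63²·5963507/25500 = 621.351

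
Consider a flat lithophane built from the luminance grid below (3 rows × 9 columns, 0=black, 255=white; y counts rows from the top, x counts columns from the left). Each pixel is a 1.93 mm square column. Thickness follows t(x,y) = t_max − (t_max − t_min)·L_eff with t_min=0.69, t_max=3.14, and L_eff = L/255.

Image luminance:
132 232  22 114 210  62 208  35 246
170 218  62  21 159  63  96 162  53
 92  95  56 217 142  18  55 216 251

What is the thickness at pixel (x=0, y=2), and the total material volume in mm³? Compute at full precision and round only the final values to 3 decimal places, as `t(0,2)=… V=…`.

t(0,2)=2.256 V=193.866

span = t_max - t_min = 3.14 - 0.69 = 2.450
L(0,2) = 92, L_eff = 92/255 = 0.360784
t(0,2) = 3.14 - 2.450·0.360784 = 2.256
Σt over all 3·9 pixels = 53087/1020 ≈ 52.0460784
V = pitch²·Σt = 1.93²·53087/1020 = 193.866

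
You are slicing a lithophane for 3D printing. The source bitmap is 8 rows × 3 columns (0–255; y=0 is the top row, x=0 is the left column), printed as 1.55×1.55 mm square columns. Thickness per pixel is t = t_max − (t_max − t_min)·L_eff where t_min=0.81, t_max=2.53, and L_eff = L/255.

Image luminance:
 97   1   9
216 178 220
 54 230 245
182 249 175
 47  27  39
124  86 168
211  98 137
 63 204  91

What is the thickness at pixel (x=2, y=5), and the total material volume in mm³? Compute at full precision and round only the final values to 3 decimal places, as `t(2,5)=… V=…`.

span = t_max - t_min = 2.53 - 0.81 = 1.720
L(2,5) = 168, L_eff = 168/255 = 0.658824
t(2,5) = 2.53 - 1.720·0.658824 = 1.397
Σt over all 8·3 pixels = 251597/6375 ≈ 39.4661961
V = pitch²·Σt = 1.55²·251597/6375 = 94.818

t(2,5)=1.397 V=94.818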